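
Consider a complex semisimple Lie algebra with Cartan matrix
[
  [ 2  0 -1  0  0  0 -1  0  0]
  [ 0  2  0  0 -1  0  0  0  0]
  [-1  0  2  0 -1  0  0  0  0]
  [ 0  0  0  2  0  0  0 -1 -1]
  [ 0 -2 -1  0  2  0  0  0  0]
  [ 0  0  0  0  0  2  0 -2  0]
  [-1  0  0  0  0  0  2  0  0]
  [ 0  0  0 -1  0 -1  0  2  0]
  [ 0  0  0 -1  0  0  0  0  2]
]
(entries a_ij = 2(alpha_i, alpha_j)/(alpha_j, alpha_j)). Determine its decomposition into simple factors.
B_5 (so(11)) ⊕ C_4 (sp(8))

The diagram associated to this matrix has two connected components: the simple roots {alpha_1, alpha_2, alpha_3, alpha_5, alpha_7} form a chain of 5 nodes with a double edge at one end; the terminal node there is the unique short simple root (B_5), and {alpha_4, alpha_6, alpha_8, alpha_9} form a chain of 4 nodes with a double edge at one end; the terminal node there is the unique long simple root (C_4). A semisimple Lie algebra decomposes uniquely as the direct sum of simple ideals, one per connected component of its Dynkin diagram, so g ≅ B_5 ⊕ C_4 (dimension 55 + 36 = 91).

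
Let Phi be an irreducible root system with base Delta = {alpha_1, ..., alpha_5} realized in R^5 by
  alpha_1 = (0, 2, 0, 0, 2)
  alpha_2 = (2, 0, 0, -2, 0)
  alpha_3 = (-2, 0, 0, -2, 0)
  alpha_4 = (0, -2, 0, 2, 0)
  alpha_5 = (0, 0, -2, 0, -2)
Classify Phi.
Compute the Cartan integers a_ij = 2(alpha_i, alpha_j)/(alpha_j, alpha_j); the resulting 5x5 Cartan matrix is
[[2, 0, 0, -1, -1], [0, 2, 0, -1, 0], [0, 0, 2, -1, 0], [-1, -1, -1, 2, 0], [-1, 0, 0, 0, 2]].
All simple roots have the same length, so the diagram is simply laced. The associated Dynkin diagram is a chain of 3 nodes with a fork of two nodes at one end (D_5), so the type is D_5 (the algebra so(10)).

type D_5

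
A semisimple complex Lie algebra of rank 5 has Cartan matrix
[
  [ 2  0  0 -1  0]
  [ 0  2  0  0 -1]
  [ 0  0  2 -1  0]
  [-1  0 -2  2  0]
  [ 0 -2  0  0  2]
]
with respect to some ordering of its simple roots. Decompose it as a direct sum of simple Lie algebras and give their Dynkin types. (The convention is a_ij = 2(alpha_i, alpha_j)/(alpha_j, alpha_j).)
The diagram associated to this matrix has two connected components: the simple roots {alpha_2, alpha_5} form a chain of 2 nodes with a double edge at one end; the terminal node there is the unique short simple root (B_2), and {alpha_1, alpha_3, alpha_4} form a chain of 3 nodes with a double edge at one end; the terminal node there is the unique short simple root (B_3). A semisimple Lie algebra decomposes uniquely as the direct sum of simple ideals, one per connected component of its Dynkin diagram, so g ≅ B_2 ⊕ B_3 (dimension 10 + 21 = 31).

B2 + B3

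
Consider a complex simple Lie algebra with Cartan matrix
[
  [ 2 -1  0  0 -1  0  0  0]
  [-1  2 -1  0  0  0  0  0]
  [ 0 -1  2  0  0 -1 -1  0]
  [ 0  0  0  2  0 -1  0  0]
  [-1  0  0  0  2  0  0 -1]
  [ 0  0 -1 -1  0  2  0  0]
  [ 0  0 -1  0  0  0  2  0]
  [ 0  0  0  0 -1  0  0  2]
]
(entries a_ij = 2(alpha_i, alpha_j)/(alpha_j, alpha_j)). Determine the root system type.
E_8

The matrix has rank 8 with 2's on the diagonal. Reading the off-diagonal entries as Dynkin edges (a single edge where a_ij = a_ji = -1; a double or triple edge where a_ij * a_ji = 2 or 3), the diagram is a chain of 7 nodes with one extra node attached to the third node from one end (E_8). One simple-root ordering that puts it in standard form is (alpha_4, alpha_7, alpha_6, alpha_3, alpha_2, alpha_1, alpha_5, alpha_8). So the algebra is type E_8.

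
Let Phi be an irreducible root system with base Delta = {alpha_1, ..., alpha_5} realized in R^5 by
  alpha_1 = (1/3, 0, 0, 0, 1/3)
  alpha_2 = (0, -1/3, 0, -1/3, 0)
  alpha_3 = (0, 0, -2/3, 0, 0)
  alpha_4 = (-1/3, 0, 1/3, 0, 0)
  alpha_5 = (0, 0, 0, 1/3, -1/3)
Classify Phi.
C5

Compute the Cartan integers a_ij = 2(alpha_i, alpha_j)/(alpha_j, alpha_j); the resulting 5x5 Cartan matrix is
[[2, 0, 0, -1, -1], [0, 2, 0, 0, -1], [0, 0, 2, -2, 0], [-1, 0, -1, 2, 0], [-1, -1, 0, 0, 2]].
The roots have two lengths (squared-length ratio 2:1); the short ones are alpha_{1,2,4,5}. The associated Dynkin diagram is a chain of 5 nodes with a double edge at one end; the terminal node there is the unique long simple root (C_5), so the type is C_5 (the algebra sp(10)).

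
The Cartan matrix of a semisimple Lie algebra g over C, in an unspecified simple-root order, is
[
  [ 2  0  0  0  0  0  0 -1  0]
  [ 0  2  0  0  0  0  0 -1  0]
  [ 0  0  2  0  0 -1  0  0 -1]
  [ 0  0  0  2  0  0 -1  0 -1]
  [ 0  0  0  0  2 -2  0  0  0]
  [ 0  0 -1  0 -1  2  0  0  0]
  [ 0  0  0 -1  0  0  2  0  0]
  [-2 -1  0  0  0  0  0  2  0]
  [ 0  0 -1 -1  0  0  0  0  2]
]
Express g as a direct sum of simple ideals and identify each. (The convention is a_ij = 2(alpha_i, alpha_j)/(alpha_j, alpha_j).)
The diagram associated to this matrix has two connected components: the simple roots {alpha_1, alpha_2, alpha_8} form a chain of 3 nodes with a double edge at one end; the terminal node there is the unique short simple root (B_3), and {alpha_3, alpha_4, alpha_5, alpha_6, alpha_7, alpha_9} form a chain of 6 nodes with a double edge at one end; the terminal node there is the unique long simple root (C_6). A semisimple Lie algebra decomposes uniquely as the direct sum of simple ideals, one per connected component of its Dynkin diagram, so g ≅ B_3 ⊕ C_6 (dimension 21 + 78 = 99).

B_3 (so(7)) ⊕ C_6 (sp(12))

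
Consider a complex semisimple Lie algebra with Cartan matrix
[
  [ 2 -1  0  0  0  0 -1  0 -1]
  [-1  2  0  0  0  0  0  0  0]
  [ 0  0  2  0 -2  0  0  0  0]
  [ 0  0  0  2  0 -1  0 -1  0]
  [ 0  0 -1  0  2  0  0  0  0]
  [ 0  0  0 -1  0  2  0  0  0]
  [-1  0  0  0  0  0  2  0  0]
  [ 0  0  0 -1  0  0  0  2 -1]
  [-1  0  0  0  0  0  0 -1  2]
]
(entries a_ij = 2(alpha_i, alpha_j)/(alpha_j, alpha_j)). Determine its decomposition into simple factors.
The diagram associated to this matrix has two connected components: the simple roots {alpha_3, alpha_5} form a chain of 2 nodes with a double edge at one end; the terminal node there is the unique short simple root (B_2), and {alpha_1, alpha_2, alpha_4, alpha_6, alpha_7, alpha_8, alpha_9} form a chain of 5 nodes with a fork of two nodes at one end (D_7). A semisimple Lie algebra decomposes uniquely as the direct sum of simple ideals, one per connected component of its Dynkin diagram, so g ≅ B_2 ⊕ D_7 (dimension 10 + 91 = 101).

B_2 (so(5)) + D_7 (so(14))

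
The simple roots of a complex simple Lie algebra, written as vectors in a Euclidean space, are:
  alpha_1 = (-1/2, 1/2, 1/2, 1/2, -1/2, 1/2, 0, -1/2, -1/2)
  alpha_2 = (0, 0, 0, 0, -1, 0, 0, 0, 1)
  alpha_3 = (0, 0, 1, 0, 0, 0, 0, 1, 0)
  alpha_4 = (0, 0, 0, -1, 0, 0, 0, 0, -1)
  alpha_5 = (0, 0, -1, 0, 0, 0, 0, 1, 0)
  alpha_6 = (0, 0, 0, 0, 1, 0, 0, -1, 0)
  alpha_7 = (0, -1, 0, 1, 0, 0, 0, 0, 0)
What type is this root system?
Compute the Cartan integers a_ij = 2(alpha_i, alpha_j)/(alpha_j, alpha_j); the resulting 7x7 Cartan matrix is
[[2, 0, 0, 0, -1, 0, 0], [0, 2, 0, -1, 0, -1, 0], [0, 0, 2, 0, 0, -1, 0], [0, -1, 0, 2, 0, 0, -1], [-1, 0, 0, 0, 2, -1, 0], [0, -1, -1, 0, -1, 2, 0], [0, 0, 0, -1, 0, 0, 2]].
All simple roots have the same length, so the diagram is simply laced. The associated Dynkin diagram is a chain of 6 nodes with one extra node attached to the third node from one end (E_7), so the type is E_7.

type E_7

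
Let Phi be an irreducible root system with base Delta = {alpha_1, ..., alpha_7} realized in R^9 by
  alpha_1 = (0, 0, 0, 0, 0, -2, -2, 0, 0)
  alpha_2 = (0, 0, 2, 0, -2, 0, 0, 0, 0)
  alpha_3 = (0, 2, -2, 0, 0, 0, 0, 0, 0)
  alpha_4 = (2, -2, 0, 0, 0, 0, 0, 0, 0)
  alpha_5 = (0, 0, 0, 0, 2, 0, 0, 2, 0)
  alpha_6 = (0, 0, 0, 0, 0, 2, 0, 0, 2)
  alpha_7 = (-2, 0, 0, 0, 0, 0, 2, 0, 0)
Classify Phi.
A7

Compute the Cartan integers a_ij = 2(alpha_i, alpha_j)/(alpha_j, alpha_j); the resulting 7x7 Cartan matrix is
[[2, 0, 0, 0, 0, -1, -1], [0, 2, -1, 0, -1, 0, 0], [0, -1, 2, -1, 0, 0, 0], [0, 0, -1, 2, 0, 0, -1], [0, -1, 0, 0, 2, 0, 0], [-1, 0, 0, 0, 0, 2, 0], [-1, 0, 0, -1, 0, 0, 2]].
All simple roots have the same length, so the diagram is simply laced. The associated Dynkin diagram is a chain of 7 nodes with single edges (A_7), so the type is A_7 (the algebra sl(8)).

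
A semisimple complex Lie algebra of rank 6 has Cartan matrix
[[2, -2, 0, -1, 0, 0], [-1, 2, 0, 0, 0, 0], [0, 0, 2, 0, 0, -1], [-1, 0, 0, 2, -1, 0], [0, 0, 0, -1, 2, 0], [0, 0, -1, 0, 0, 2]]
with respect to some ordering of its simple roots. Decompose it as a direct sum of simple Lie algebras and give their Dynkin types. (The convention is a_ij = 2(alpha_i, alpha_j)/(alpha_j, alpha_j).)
type A_2 + type B_4

The diagram associated to this matrix has two connected components: the simple roots {alpha_3, alpha_6} form a chain of 2 nodes with single edges (A_2), and {alpha_1, alpha_2, alpha_4, alpha_5} form a chain of 4 nodes with a double edge at one end; the terminal node there is the unique short simple root (B_4). A semisimple Lie algebra decomposes uniquely as the direct sum of simple ideals, one per connected component of its Dynkin diagram, so g ≅ A_2 ⊕ B_4 (dimension 8 + 36 = 44).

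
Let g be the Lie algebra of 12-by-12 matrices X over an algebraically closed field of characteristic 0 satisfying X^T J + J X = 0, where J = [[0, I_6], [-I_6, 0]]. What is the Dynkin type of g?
This is sp(12), which has dimension 12(12+1)/2 = 78 and rank 12/2 = 6. In the classification of classical Lie algebras, the symplectic algebra sp(2n) has type C_n; here n = 6, so the Dynkin diagram is a chain of 6 nodes with a double edge at one end; the terminal node there is the unique long simple root (C_6). Hence the type is C_6.

type C_6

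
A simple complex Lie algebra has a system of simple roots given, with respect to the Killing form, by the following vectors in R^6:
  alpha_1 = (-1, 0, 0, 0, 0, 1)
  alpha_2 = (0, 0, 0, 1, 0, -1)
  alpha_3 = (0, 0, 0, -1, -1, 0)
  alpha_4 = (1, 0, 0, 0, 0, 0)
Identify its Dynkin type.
Compute the Cartan integers a_ij = 2(alpha_i, alpha_j)/(alpha_j, alpha_j); the resulting 4x4 Cartan matrix is
[[2, -1, 0, -2], [-1, 2, -1, 0], [0, -1, 2, 0], [-1, 0, 0, 2]].
The roots have two lengths (squared-length ratio 2:1); the short ones are alpha_{4}. The associated Dynkin diagram is a chain of 4 nodes with a double edge at one end; the terminal node there is the unique short simple root (B_4), so the type is B_4 (the algebra so(9)).

B_4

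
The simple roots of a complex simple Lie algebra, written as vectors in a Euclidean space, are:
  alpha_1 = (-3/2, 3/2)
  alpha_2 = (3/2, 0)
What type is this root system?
B_2

Compute the Cartan integers a_ij = 2(alpha_i, alpha_j)/(alpha_j, alpha_j); the resulting 2x2 Cartan matrix is
[[2, -2], [-1, 2]].
The roots have two lengths (squared-length ratio 2:1); the short ones are alpha_{2}. The associated Dynkin diagram is a chain of 2 nodes with a double edge at one end; the terminal node there is the unique short simple root (B_2), so the type is B_2 (the algebra so(5)).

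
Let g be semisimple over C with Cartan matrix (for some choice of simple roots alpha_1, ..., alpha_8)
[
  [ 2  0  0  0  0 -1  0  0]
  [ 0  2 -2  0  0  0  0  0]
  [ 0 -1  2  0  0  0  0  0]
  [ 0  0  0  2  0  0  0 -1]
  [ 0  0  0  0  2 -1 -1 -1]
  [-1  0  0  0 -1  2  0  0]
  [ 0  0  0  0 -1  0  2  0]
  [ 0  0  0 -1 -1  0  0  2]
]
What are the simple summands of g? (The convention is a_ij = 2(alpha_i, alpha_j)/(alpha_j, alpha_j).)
B_2 + E_6

The diagram associated to this matrix has two connected components: the simple roots {alpha_2, alpha_3} form a chain of 2 nodes with a double edge at one end; the terminal node there is the unique short simple root (B_2), and {alpha_1, alpha_4, alpha_5, alpha_6, alpha_7, alpha_8} form a chain of 5 nodes with one extra node attached to the third node from one end (E_6). A semisimple Lie algebra decomposes uniquely as the direct sum of simple ideals, one per connected component of its Dynkin diagram, so g ≅ B_2 ⊕ E_6 (dimension 10 + 78 = 88).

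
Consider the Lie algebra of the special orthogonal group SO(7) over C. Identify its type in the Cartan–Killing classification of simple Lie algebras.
This is so(7) with 7 odd, which has dimension 7(7-1)/2 = 21 and rank (7-1)/2 = 3. In the classification of classical Lie algebras, the orthogonal algebra so(2n+1) in an odd number of variables has type B_n; here n = 3, so the Dynkin diagram is a chain of 3 nodes with a double edge at one end; the terminal node there is the unique short simple root (B_3). Hence the type is B_3.

B3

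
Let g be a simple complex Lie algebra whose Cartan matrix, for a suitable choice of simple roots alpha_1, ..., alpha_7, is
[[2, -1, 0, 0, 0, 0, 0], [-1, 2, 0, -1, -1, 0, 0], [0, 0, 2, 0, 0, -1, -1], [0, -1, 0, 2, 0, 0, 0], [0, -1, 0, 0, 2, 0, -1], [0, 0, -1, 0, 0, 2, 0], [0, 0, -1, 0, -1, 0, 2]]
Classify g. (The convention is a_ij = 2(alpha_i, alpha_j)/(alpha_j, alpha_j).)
The matrix has rank 7 with 2's on the diagonal. Reading the off-diagonal entries as Dynkin edges (a single edge where a_ij = a_ji = -1; a double or triple edge where a_ij * a_ji = 2 or 3), the diagram is a chain of 5 nodes with a fork of two nodes at one end (D_7). One simple-root ordering that puts it in standard form is (alpha_6, alpha_3, alpha_7, alpha_5, alpha_2, alpha_4, alpha_1). So the algebra is type D_7, i.e. so(14).

D7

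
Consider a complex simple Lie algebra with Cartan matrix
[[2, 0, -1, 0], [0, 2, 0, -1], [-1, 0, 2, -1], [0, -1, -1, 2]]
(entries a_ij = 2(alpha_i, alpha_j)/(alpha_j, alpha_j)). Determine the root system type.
The matrix has rank 4 with 2's on the diagonal. Reading the off-diagonal entries as Dynkin edges (a single edge where a_ij = a_ji = -1; a double or triple edge where a_ij * a_ji = 2 or 3), the diagram is a chain of 4 nodes with single edges (A_4). One simple-root ordering that puts it in standard form is (alpha_2, alpha_4, alpha_3, alpha_1). So the algebra is type A_4, i.e. sl(5).

A4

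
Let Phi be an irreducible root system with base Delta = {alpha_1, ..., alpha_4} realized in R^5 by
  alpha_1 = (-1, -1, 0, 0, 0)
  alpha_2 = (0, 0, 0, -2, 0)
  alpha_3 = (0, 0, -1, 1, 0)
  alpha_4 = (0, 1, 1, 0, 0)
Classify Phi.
Compute the Cartan integers a_ij = 2(alpha_i, alpha_j)/(alpha_j, alpha_j); the resulting 4x4 Cartan matrix is
[[2, 0, 0, -1], [0, 2, -2, 0], [0, -1, 2, -1], [-1, 0, -1, 2]].
The roots have two lengths (squared-length ratio 2:1); the short ones are alpha_{1,3,4}. The associated Dynkin diagram is a chain of 4 nodes with a double edge at one end; the terminal node there is the unique long simple root (C_4), so the type is C_4 (the algebra sp(8)).

type C_4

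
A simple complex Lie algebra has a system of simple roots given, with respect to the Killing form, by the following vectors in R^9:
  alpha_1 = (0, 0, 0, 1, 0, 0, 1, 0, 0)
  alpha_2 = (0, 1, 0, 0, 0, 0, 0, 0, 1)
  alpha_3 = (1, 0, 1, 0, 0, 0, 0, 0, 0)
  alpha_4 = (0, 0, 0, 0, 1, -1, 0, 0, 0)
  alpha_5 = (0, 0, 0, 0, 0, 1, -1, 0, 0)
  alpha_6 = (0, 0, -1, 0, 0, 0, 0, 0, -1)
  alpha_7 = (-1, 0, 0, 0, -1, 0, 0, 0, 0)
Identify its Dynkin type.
Compute the Cartan integers a_ij = 2(alpha_i, alpha_j)/(alpha_j, alpha_j); the resulting 7x7 Cartan matrix is
[[2, 0, 0, 0, -1, 0, 0], [0, 2, 0, 0, 0, -1, 0], [0, 0, 2, 0, 0, -1, -1], [0, 0, 0, 2, -1, 0, -1], [-1, 0, 0, -1, 2, 0, 0], [0, -1, -1, 0, 0, 2, 0], [0, 0, -1, -1, 0, 0, 2]].
All simple roots have the same length, so the diagram is simply laced. The associated Dynkin diagram is a chain of 7 nodes with single edges (A_7), so the type is A_7 (the algebra sl(8)).

type A_7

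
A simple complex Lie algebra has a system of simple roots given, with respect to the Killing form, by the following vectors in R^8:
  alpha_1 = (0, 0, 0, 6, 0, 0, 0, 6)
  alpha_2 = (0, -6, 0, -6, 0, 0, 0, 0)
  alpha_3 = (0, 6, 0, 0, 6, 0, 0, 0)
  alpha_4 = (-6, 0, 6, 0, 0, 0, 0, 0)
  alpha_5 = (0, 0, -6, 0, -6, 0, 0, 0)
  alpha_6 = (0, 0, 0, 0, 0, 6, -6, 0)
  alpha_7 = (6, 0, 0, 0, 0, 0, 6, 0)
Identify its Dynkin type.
A_7

Compute the Cartan integers a_ij = 2(alpha_i, alpha_j)/(alpha_j, alpha_j); the resulting 7x7 Cartan matrix is
[[2, -1, 0, 0, 0, 0, 0], [-1, 2, -1, 0, 0, 0, 0], [0, -1, 2, 0, -1, 0, 0], [0, 0, 0, 2, -1, 0, -1], [0, 0, -1, -1, 2, 0, 0], [0, 0, 0, 0, 0, 2, -1], [0, 0, 0, -1, 0, -1, 2]].
All simple roots have the same length, so the diagram is simply laced. The associated Dynkin diagram is a chain of 7 nodes with single edges (A_7), so the type is A_7 (the algebra sl(8)).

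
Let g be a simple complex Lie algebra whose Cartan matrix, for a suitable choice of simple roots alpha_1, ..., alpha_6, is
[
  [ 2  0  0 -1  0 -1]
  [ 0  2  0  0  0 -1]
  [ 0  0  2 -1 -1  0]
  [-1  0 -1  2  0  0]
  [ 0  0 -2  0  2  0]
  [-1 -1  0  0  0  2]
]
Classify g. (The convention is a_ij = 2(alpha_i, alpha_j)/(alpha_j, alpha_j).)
The matrix has rank 6 with 2's on the diagonal. Reading the off-diagonal entries as Dynkin edges (a single edge where a_ij = a_ji = -1; a double or triple edge where a_ij * a_ji = 2 or 3), the diagram is a chain of 6 nodes with a double edge at one end; the terminal node there is the unique long simple root (C_6). One simple-root ordering that puts it in standard form is (alpha_2, alpha_6, alpha_1, alpha_4, alpha_3, alpha_5). So the algebra is type C_6, i.e. sp(12).

C_6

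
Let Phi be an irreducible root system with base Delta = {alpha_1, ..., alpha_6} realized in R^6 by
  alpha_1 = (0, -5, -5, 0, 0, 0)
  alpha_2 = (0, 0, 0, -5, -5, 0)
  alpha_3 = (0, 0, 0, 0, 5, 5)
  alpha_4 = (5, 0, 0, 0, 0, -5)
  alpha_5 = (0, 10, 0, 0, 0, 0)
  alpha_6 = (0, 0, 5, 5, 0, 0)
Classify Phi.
Compute the Cartan integers a_ij = 2(alpha_i, alpha_j)/(alpha_j, alpha_j); the resulting 6x6 Cartan matrix is
[[2, 0, 0, 0, -1, -1], [0, 2, -1, 0, 0, -1], [0, -1, 2, -1, 0, 0], [0, 0, -1, 2, 0, 0], [-2, 0, 0, 0, 2, 0], [-1, -1, 0, 0, 0, 2]].
The roots have two lengths (squared-length ratio 2:1); the short ones are alpha_{1,2,3,4,6}. The associated Dynkin diagram is a chain of 6 nodes with a double edge at one end; the terminal node there is the unique long simple root (C_6), so the type is C_6 (the algebra sp(12)).

type C_6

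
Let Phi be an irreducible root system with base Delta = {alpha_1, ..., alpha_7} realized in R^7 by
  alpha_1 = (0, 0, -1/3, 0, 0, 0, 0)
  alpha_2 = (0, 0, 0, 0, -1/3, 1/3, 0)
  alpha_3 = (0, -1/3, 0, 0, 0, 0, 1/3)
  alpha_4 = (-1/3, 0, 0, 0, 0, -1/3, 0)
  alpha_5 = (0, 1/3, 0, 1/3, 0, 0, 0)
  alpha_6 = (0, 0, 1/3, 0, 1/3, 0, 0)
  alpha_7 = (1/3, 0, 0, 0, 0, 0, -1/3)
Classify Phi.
B_7

Compute the Cartan integers a_ij = 2(alpha_i, alpha_j)/(alpha_j, alpha_j); the resulting 7x7 Cartan matrix is
[[2, 0, 0, 0, 0, -1, 0], [0, 2, 0, -1, 0, -1, 0], [0, 0, 2, 0, -1, 0, -1], [0, -1, 0, 2, 0, 0, -1], [0, 0, -1, 0, 2, 0, 0], [-2, -1, 0, 0, 0, 2, 0], [0, 0, -1, -1, 0, 0, 2]].
The roots have two lengths (squared-length ratio 2:1); the short ones are alpha_{1}. The associated Dynkin diagram is a chain of 7 nodes with a double edge at one end; the terminal node there is the unique short simple root (B_7), so the type is B_7 (the algebra so(15)).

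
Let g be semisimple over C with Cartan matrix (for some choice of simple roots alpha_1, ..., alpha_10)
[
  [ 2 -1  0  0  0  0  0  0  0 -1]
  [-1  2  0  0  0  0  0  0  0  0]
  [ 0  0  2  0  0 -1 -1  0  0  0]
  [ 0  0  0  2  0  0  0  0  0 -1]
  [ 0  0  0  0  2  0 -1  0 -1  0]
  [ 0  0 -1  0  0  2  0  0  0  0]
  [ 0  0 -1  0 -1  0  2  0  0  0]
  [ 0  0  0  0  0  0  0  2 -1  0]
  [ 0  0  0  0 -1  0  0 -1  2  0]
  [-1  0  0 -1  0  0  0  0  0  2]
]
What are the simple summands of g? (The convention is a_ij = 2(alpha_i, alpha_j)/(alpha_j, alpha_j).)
The diagram associated to this matrix has two connected components: the simple roots {alpha_1, alpha_2, alpha_4, alpha_10} form a chain of 4 nodes with single edges (A_4), and {alpha_3, alpha_5, alpha_6, alpha_7, alpha_8, alpha_9} form a chain of 6 nodes with single edges (A_6). A semisimple Lie algebra decomposes uniquely as the direct sum of simple ideals, one per connected component of its Dynkin diagram, so g ≅ A_4 ⊕ A_6 (dimension 24 + 48 = 72).

A_4 + A_6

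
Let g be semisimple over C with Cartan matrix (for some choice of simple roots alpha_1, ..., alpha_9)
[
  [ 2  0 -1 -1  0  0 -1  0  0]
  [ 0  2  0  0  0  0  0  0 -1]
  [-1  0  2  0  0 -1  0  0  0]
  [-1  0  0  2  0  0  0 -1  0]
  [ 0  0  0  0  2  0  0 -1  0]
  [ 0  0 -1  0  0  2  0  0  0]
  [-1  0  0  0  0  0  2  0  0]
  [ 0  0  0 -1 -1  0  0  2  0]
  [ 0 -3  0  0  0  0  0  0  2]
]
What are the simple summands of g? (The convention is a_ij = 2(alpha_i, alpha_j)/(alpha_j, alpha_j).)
The diagram associated to this matrix has two connected components: the simple roots {alpha_1, alpha_3, alpha_4, alpha_5, alpha_6, alpha_7, alpha_8} form a chain of 6 nodes with one extra node attached to the third node from one end (E_7), and {alpha_2, alpha_9} form two nodes joined by a triple edge (G_2). A semisimple Lie algebra decomposes uniquely as the direct sum of simple ideals, one per connected component of its Dynkin diagram, so g ≅ E_7 ⊕ G_2 (dimension 133 + 14 = 147).

E_7 ⊕ G_2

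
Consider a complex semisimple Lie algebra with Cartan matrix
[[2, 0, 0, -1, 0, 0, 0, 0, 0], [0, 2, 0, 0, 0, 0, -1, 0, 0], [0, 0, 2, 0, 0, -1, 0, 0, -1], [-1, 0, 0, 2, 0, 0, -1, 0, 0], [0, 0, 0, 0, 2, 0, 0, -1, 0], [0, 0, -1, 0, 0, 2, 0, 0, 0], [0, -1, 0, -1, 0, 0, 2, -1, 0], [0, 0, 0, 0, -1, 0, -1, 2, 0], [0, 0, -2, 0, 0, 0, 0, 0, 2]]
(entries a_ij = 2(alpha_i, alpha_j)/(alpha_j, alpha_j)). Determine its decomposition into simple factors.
C_3 (sp(6)) + E_6

The diagram associated to this matrix has two connected components: the simple roots {alpha_3, alpha_6, alpha_9} form a chain of 3 nodes with a double edge at one end; the terminal node there is the unique long simple root (C_3), and {alpha_1, alpha_2, alpha_4, alpha_5, alpha_7, alpha_8} form a chain of 5 nodes with one extra node attached to the third node from one end (E_6). A semisimple Lie algebra decomposes uniquely as the direct sum of simple ideals, one per connected component of its Dynkin diagram, so g ≅ C_3 ⊕ E_6 (dimension 21 + 78 = 99).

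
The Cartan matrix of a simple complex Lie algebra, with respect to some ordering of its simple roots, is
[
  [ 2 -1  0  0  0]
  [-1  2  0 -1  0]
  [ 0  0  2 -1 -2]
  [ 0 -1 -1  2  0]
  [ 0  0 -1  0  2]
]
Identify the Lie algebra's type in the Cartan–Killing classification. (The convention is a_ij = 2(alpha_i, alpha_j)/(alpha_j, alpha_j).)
B5

The matrix has rank 5 with 2's on the diagonal. Reading the off-diagonal entries as Dynkin edges (a single edge where a_ij = a_ji = -1; a double or triple edge where a_ij * a_ji = 2 or 3), the diagram is a chain of 5 nodes with a double edge at one end; the terminal node there is the unique short simple root (B_5). One simple-root ordering that puts it in standard form is (alpha_1, alpha_2, alpha_4, alpha_3, alpha_5). So the algebra is type B_5, i.e. so(11).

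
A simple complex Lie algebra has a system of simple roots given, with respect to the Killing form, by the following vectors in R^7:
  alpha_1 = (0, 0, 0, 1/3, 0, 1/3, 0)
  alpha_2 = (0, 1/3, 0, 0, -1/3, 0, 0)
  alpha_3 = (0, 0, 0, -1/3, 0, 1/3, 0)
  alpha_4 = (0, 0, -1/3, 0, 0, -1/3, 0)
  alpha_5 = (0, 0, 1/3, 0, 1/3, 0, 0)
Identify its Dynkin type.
D5

Compute the Cartan integers a_ij = 2(alpha_i, alpha_j)/(alpha_j, alpha_j); the resulting 5x5 Cartan matrix is
[[2, 0, 0, -1, 0], [0, 2, 0, 0, -1], [0, 0, 2, -1, 0], [-1, 0, -1, 2, -1], [0, -1, 0, -1, 2]].
All simple roots have the same length, so the diagram is simply laced. The associated Dynkin diagram is a chain of 3 nodes with a fork of two nodes at one end (D_5), so the type is D_5 (the algebra so(10)).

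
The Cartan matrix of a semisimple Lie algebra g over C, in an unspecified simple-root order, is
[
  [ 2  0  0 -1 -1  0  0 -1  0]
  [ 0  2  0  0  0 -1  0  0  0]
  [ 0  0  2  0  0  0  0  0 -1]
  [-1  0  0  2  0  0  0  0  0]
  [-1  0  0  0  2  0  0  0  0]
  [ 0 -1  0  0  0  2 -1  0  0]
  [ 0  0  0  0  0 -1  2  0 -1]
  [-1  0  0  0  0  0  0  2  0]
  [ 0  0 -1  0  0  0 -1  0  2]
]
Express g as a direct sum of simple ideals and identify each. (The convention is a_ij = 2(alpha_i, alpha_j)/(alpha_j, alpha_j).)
The diagram associated to this matrix has two connected components: the simple roots {alpha_2, alpha_3, alpha_6, alpha_7, alpha_9} form a chain of 5 nodes with single edges (A_5), and {alpha_1, alpha_4, alpha_5, alpha_8} form a chain of 2 nodes with a fork of two nodes at one end (D_4). A semisimple Lie algebra decomposes uniquely as the direct sum of simple ideals, one per connected component of its Dynkin diagram, so g ≅ A_5 ⊕ D_4 (dimension 35 + 28 = 63).

A_5 (sl(6)) ⊕ D_4 (so(8))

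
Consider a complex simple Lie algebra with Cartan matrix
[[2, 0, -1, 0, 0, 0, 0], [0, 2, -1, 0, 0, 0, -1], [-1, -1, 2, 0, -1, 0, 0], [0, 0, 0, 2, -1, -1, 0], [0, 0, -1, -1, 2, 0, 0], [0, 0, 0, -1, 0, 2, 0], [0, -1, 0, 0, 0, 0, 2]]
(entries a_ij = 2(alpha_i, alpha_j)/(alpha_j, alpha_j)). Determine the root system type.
The matrix has rank 7 with 2's on the diagonal. Reading the off-diagonal entries as Dynkin edges (a single edge where a_ij = a_ji = -1; a double or triple edge where a_ij * a_ji = 2 or 3), the diagram is a chain of 6 nodes with one extra node attached to the third node from one end (E_7). One simple-root ordering that puts it in standard form is (alpha_7, alpha_1, alpha_2, alpha_3, alpha_5, alpha_4, alpha_6). So the algebra is type E_7.

E7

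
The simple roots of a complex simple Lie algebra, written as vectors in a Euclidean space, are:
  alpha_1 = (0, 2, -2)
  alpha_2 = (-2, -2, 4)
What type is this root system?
Compute the Cartan integers a_ij = 2(alpha_i, alpha_j)/(alpha_j, alpha_j); the resulting 2x2 Cartan matrix is
[[2, -1], [-3, 2]].
The roots have two lengths (squared-length ratio 3:1); the short ones are alpha_{1}. The associated Dynkin diagram is two nodes joined by a triple edge (G_2), so the type is G_2.

G_2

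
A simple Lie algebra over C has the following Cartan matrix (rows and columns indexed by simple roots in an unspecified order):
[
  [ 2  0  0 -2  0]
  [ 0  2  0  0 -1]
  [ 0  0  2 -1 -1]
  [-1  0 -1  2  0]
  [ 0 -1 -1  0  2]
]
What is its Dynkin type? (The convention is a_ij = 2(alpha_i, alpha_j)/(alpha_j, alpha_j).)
type C_5

The matrix has rank 5 with 2's on the diagonal. Reading the off-diagonal entries as Dynkin edges (a single edge where a_ij = a_ji = -1; a double or triple edge where a_ij * a_ji = 2 or 3), the diagram is a chain of 5 nodes with a double edge at one end; the terminal node there is the unique long simple root (C_5). One simple-root ordering that puts it in standard form is (alpha_2, alpha_5, alpha_3, alpha_4, alpha_1). So the algebra is type C_5, i.e. sp(10).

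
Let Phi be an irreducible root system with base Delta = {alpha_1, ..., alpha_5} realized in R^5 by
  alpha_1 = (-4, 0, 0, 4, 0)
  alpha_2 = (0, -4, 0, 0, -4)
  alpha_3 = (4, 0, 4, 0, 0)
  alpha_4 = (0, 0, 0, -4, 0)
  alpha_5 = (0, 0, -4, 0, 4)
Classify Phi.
Compute the Cartan integers a_ij = 2(alpha_i, alpha_j)/(alpha_j, alpha_j); the resulting 5x5 Cartan matrix is
[[2, 0, -1, -2, 0], [0, 2, 0, 0, -1], [-1, 0, 2, 0, -1], [-1, 0, 0, 2, 0], [0, -1, -1, 0, 2]].
The roots have two lengths (squared-length ratio 2:1); the short ones are alpha_{4}. The associated Dynkin diagram is a chain of 5 nodes with a double edge at one end; the terminal node there is the unique short simple root (B_5), so the type is B_5 (the algebra so(11)).

type B_5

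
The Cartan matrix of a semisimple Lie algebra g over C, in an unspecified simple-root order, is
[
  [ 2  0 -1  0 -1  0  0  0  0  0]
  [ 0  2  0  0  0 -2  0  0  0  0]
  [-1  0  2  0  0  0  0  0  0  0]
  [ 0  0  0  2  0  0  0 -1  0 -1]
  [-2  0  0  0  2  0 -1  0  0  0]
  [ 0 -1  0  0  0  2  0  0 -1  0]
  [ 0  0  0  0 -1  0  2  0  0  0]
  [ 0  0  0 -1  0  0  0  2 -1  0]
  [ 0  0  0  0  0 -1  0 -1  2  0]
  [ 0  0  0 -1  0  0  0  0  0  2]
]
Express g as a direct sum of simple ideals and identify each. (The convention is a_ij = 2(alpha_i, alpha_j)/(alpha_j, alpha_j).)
The diagram associated to this matrix has two connected components: the simple roots {alpha_2, alpha_4, alpha_6, alpha_8, alpha_9, alpha_10} form a chain of 6 nodes with a double edge at one end; the terminal node there is the unique long simple root (C_6), and {alpha_1, alpha_3, alpha_5, alpha_7} form a chain of 4 nodes with a double edge between the middle two (F_4). A semisimple Lie algebra decomposes uniquely as the direct sum of simple ideals, one per connected component of its Dynkin diagram, so g ≅ C_6 ⊕ F_4 (dimension 78 + 52 = 130).

type C_6 ⊕ type F_4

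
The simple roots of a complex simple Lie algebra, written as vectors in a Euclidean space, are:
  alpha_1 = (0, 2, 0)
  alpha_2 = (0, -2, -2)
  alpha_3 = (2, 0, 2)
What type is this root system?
B3

Compute the Cartan integers a_ij = 2(alpha_i, alpha_j)/(alpha_j, alpha_j); the resulting 3x3 Cartan matrix is
[[2, -1, 0], [-2, 2, -1], [0, -1, 2]].
The roots have two lengths (squared-length ratio 2:1); the short ones are alpha_{1}. The associated Dynkin diagram is a chain of 3 nodes with a double edge at one end; the terminal node there is the unique short simple root (B_3), so the type is B_3 (the algebra so(7)).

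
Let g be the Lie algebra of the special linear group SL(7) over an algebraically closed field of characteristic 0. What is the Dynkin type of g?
type A_6

This is sl(7), which has dimension 7^2 - 1 = 48 and rank 7 - 1 = 6 (a Cartan subalgebra is the diagonal traceless matrices). In the classification of classical Lie algebras, the special linear algebra sl(n+1) has type A_n; here n = 6, so the Dynkin diagram is a chain of 6 nodes with single edges (A_6). Hence the type is A_6.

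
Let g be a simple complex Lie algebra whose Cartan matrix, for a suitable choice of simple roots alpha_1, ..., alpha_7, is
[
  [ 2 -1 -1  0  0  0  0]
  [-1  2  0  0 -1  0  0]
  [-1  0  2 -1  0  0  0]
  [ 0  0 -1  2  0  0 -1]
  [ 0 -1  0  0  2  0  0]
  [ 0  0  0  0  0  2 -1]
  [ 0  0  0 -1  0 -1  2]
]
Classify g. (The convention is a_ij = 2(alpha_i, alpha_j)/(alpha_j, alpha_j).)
type A_7

The matrix has rank 7 with 2's on the diagonal. Reading the off-diagonal entries as Dynkin edges (a single edge where a_ij = a_ji = -1; a double or triple edge where a_ij * a_ji = 2 or 3), the diagram is a chain of 7 nodes with single edges (A_7). One simple-root ordering that puts it in standard form is (alpha_5, alpha_2, alpha_1, alpha_3, alpha_4, alpha_7, alpha_6). So the algebra is type A_7, i.e. sl(8).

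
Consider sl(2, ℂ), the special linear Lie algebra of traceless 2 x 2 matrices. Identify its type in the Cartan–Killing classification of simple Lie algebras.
type A_1

This is sl(2), which has dimension 2^2 - 1 = 3 and rank 2 - 1 = 1 (a Cartan subalgebra is the diagonal traceless matrices). In the classification of classical Lie algebras, the special linear algebra sl(n+1) has type A_n; here n = 1, so the Dynkin diagram is a chain of 1 nodes with single edges (A_1). Hence the type is A_1.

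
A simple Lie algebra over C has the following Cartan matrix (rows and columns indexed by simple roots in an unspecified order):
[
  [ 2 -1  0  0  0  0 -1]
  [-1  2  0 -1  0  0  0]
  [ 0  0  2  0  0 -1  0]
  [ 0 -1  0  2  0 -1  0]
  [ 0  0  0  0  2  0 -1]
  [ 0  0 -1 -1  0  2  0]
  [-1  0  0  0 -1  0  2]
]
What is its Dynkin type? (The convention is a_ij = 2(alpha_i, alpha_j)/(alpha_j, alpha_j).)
The matrix has rank 7 with 2's on the diagonal. Reading the off-diagonal entries as Dynkin edges (a single edge where a_ij = a_ji = -1; a double or triple edge where a_ij * a_ji = 2 or 3), the diagram is a chain of 7 nodes with single edges (A_7). One simple-root ordering that puts it in standard form is (alpha_5, alpha_7, alpha_1, alpha_2, alpha_4, alpha_6, alpha_3). So the algebra is type A_7, i.e. sl(8).

A7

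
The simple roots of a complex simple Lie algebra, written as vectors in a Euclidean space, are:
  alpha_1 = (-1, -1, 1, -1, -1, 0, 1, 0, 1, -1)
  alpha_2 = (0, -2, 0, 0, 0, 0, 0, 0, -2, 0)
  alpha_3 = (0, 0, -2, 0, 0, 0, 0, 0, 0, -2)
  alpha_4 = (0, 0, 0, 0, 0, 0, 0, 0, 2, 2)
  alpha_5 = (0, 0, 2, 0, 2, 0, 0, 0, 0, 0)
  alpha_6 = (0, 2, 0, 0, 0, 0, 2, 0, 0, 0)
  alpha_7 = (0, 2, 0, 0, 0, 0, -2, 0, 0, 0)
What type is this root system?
Compute the Cartan integers a_ij = 2(alpha_i, alpha_j)/(alpha_j, alpha_j); the resulting 7x7 Cartan matrix is
[[2, 0, 0, 0, 0, 0, -1], [0, 2, 0, -1, 0, -1, -1], [0, 0, 2, -1, -1, 0, 0], [0, -1, -1, 2, 0, 0, 0], [0, 0, -1, 0, 2, 0, 0], [0, -1, 0, 0, 0, 2, 0], [-1, -1, 0, 0, 0, 0, 2]].
All simple roots have the same length, so the diagram is simply laced. The associated Dynkin diagram is a chain of 6 nodes with one extra node attached to the third node from one end (E_7), so the type is E_7.

E7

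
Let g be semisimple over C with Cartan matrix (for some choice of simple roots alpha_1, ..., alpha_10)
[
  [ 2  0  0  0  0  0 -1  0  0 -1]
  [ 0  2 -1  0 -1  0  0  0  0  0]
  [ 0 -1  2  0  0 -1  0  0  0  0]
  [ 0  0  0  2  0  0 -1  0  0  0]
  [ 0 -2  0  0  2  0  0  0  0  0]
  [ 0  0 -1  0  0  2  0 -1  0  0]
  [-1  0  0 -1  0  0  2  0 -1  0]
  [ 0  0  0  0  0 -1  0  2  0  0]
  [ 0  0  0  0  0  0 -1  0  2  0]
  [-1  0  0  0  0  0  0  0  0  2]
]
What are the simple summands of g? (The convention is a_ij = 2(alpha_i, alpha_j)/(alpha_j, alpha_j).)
type C_5 + type D_5

The diagram associated to this matrix has two connected components: the simple roots {alpha_2, alpha_3, alpha_5, alpha_6, alpha_8} form a chain of 5 nodes with a double edge at one end; the terminal node there is the unique long simple root (C_5), and {alpha_1, alpha_4, alpha_7, alpha_9, alpha_10} form a chain of 3 nodes with a fork of two nodes at one end (D_5). A semisimple Lie algebra decomposes uniquely as the direct sum of simple ideals, one per connected component of its Dynkin diagram, so g ≅ C_5 ⊕ D_5 (dimension 55 + 45 = 100).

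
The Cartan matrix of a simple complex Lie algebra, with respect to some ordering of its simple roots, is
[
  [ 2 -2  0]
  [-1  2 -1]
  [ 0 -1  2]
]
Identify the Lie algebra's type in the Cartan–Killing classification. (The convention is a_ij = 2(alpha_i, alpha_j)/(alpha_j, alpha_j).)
C_3

The matrix has rank 3 with 2's on the diagonal. Reading the off-diagonal entries as Dynkin edges (a single edge where a_ij = a_ji = -1; a double or triple edge where a_ij * a_ji = 2 or 3), the diagram is a chain of 3 nodes with a double edge at one end; the terminal node there is the unique long simple root (C_3). One simple-root ordering that puts it in standard form is (alpha_3, alpha_2, alpha_1). So the algebra is type C_3, i.e. sp(6).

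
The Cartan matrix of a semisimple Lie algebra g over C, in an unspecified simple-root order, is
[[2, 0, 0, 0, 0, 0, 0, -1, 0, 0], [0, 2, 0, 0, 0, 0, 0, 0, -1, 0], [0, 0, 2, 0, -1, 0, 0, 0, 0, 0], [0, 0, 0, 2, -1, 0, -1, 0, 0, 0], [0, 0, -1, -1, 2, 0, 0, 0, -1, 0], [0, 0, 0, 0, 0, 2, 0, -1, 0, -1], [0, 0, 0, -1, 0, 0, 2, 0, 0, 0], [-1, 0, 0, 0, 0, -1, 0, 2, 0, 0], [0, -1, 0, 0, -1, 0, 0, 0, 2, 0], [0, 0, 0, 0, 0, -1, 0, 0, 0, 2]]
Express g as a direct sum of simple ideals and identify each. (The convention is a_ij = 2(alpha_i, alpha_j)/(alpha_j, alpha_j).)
The diagram associated to this matrix has two connected components: the simple roots {alpha_1, alpha_6, alpha_8, alpha_10} form a chain of 4 nodes with single edges (A_4), and {alpha_2, alpha_3, alpha_4, alpha_5, alpha_7, alpha_9} form a chain of 5 nodes with one extra node attached to the third node from one end (E_6). A semisimple Lie algebra decomposes uniquely as the direct sum of simple ideals, one per connected component of its Dynkin diagram, so g ≅ A_4 ⊕ E_6 (dimension 24 + 78 = 102).

A4 + E6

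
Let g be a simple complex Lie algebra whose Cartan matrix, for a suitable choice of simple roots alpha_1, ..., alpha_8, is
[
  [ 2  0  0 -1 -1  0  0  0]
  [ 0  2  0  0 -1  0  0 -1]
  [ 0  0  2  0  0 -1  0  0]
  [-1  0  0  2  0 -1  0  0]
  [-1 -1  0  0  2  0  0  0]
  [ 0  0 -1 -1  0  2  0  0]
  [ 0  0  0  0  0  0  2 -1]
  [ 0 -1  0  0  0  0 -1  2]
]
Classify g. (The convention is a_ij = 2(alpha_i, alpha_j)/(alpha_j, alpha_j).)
The matrix has rank 8 with 2's on the diagonal. Reading the off-diagonal entries as Dynkin edges (a single edge where a_ij = a_ji = -1; a double or triple edge where a_ij * a_ji = 2 or 3), the diagram is a chain of 8 nodes with single edges (A_8). One simple-root ordering that puts it in standard form is (alpha_3, alpha_6, alpha_4, alpha_1, alpha_5, alpha_2, alpha_8, alpha_7). So the algebra is type A_8, i.e. sl(9).

A8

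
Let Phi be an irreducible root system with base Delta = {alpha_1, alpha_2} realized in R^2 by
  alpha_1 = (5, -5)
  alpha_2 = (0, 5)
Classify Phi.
B2

Compute the Cartan integers a_ij = 2(alpha_i, alpha_j)/(alpha_j, alpha_j); the resulting 2x2 Cartan matrix is
[[2, -2], [-1, 2]].
The roots have two lengths (squared-length ratio 2:1); the short ones are alpha_{2}. The associated Dynkin diagram is a chain of 2 nodes with a double edge at one end; the terminal node there is the unique short simple root (B_2), so the type is B_2 (the algebra so(5)).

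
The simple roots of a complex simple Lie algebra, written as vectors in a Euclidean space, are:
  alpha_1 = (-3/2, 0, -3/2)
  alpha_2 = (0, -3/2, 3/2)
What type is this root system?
Compute the Cartan integers a_ij = 2(alpha_i, alpha_j)/(alpha_j, alpha_j); the resulting 2x2 Cartan matrix is
[[2, -1], [-1, 2]].
All simple roots have the same length, so the diagram is simply laced. The associated Dynkin diagram is a chain of 2 nodes with single edges (A_2), so the type is A_2 (the algebra sl(3)).

A_2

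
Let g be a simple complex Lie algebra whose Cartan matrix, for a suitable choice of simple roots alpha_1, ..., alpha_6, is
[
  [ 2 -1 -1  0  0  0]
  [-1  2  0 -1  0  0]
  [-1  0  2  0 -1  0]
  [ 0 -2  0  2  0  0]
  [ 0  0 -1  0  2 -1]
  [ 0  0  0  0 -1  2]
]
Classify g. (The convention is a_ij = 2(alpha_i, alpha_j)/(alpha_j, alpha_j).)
C6

The matrix has rank 6 with 2's on the diagonal. Reading the off-diagonal entries as Dynkin edges (a single edge where a_ij = a_ji = -1; a double or triple edge where a_ij * a_ji = 2 or 3), the diagram is a chain of 6 nodes with a double edge at one end; the terminal node there is the unique long simple root (C_6). One simple-root ordering that puts it in standard form is (alpha_6, alpha_5, alpha_3, alpha_1, alpha_2, alpha_4). So the algebra is type C_6, i.e. sp(12).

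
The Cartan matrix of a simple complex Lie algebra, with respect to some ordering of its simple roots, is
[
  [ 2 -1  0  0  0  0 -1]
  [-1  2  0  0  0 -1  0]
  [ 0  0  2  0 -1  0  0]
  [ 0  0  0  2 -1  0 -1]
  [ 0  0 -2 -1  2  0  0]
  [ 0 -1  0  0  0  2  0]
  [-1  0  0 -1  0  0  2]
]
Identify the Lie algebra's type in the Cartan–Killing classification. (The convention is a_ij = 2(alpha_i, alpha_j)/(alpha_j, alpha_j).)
The matrix has rank 7 with 2's on the diagonal. Reading the off-diagonal entries as Dynkin edges (a single edge where a_ij = a_ji = -1; a double or triple edge where a_ij * a_ji = 2 or 3), the diagram is a chain of 7 nodes with a double edge at one end; the terminal node there is the unique short simple root (B_7). One simple-root ordering that puts it in standard form is (alpha_6, alpha_2, alpha_1, alpha_7, alpha_4, alpha_5, alpha_3). So the algebra is type B_7, i.e. so(15).

B_7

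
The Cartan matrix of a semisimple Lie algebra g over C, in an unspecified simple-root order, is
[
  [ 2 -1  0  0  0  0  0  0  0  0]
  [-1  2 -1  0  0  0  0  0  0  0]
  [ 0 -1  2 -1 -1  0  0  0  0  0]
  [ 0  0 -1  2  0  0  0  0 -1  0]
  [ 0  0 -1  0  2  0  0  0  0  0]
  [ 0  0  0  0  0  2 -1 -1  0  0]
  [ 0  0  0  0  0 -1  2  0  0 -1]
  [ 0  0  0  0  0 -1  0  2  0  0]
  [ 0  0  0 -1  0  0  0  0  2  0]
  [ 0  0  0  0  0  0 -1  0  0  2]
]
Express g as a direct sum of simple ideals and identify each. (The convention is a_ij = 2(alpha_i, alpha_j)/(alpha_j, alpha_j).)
A_4 (sl(5)) + E_6

The diagram associated to this matrix has two connected components: the simple roots {alpha_6, alpha_7, alpha_8, alpha_10} form a chain of 4 nodes with single edges (A_4), and {alpha_1, alpha_2, alpha_3, alpha_4, alpha_5, alpha_9} form a chain of 5 nodes with one extra node attached to the third node from one end (E_6). A semisimple Lie algebra decomposes uniquely as the direct sum of simple ideals, one per connected component of its Dynkin diagram, so g ≅ A_4 ⊕ E_6 (dimension 24 + 78 = 102).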